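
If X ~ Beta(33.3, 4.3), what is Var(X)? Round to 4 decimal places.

μ = 33.3/37.6 = 0.885638; Var = μ(1−μ)/(α+β+1) = 0.1012831/38.6 = 0.0026.

0.0026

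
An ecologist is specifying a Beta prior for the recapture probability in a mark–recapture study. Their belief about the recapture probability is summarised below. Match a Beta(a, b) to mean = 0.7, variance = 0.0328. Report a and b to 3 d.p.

Let s = a+b. The Beta variance is μ(1−μ)/(s+1).
So s+1 = μ(1−μ)/σ² = (0.7×0.3)/0.0328 = 0.21/0.0328 = 6.4024, giving s = 5.4024.
Then a = μs = 0.7×5.4024 = 3.782 and b = (1−μ)s = 0.3×5.4024 = 1.621.

a = 3.782, b = 1.621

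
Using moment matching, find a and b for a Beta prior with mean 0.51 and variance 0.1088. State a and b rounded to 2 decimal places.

Let s = a+b. The Beta variance is μ(1−μ)/(s+1).
So s+1 = μ(1−μ)/σ² = (0.51×0.49)/0.1088 = 0.2499/0.1088 = 2.2969, giving s = 1.2969.
Then a = μs = 0.51×1.2969 = 0.66 and b = (1−μ)s = 0.49×1.2969 = 0.64.

a = 0.66, b = 0.64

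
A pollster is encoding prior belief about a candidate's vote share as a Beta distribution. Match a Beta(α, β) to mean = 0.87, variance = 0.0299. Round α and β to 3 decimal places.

α = 2.421, β = 0.362

Write ν = α+β; then α = μν and Var = μ(1−μ)/(ν+1).
ν = μ(1−μ)/Var − 1 = 0.1131/0.0299 − 1 = 2.7826.
α = 0.87·2.7826 = 2.421, β = 0.13·2.7826 = 0.362.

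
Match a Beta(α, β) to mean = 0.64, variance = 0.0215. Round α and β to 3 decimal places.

α = 6.218, β = 3.498

Let s = α+β. The Beta variance is μ(1−μ)/(s+1).
So s+1 = μ(1−μ)/σ² = (0.64×0.36)/0.0215 = 0.2304/0.0215 = 10.7163, giving s = 9.7163.
Then α = μs = 0.64×9.7163 = 6.218 and β = (1−μ)s = 0.36×9.7163 = 3.498.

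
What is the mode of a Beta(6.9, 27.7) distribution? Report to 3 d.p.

With α,β > 1, mode = (α−1)/(α+β−2) = 5.9/32.6 = 0.181.

0.181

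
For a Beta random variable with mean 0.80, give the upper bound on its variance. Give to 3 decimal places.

For fixed mean μ the Beta variance is μ(1−μ)/(α+β+1), increasing as α+β decreases.
Its least upper bound (not attained) is μ(1−μ) = 0.80·0.20 = 0.160.

0.160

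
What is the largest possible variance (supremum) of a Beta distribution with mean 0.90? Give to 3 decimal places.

For fixed mean μ the Beta variance is μ(1−μ)/(α+β+1), increasing as α+β decreases.
Its least upper bound (not attained) is μ(1−μ) = 0.90·0.10 = 0.090.

0.090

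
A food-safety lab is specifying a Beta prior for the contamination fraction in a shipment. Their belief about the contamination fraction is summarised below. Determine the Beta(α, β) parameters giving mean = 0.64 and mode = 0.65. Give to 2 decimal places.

Let s = α+β. Mean gives α = μs = 0.64s; mode gives (α−1)/(s−2) = 0.65.
Substituting: 0.64s − 1 = 0.65(s−2) = 0.65s − 1.30, so -0.01s = -0.30 and s = 30.0000.
Then α = 0.64×30.0000 = 19.20 and β = s−α = 10.80.

α = 19.20, β = 10.80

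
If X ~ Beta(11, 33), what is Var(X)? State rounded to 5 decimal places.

α+β = 44 and αβ = 363, so Var = αβ/[(α+β)²(α+β+1)] = 363/87120 = 0.00417.

0.00417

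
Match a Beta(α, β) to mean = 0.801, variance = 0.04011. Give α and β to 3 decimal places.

α = 2.382, β = 0.592

Let s = α+β. The Beta variance is μ(1−μ)/(s+1).
So s+1 = μ(1−μ)/σ² = (0.801×0.199)/0.04011 = 0.159399/0.04011 = 3.9740, giving s = 2.9740.
Then α = μs = 0.801×2.9740 = 2.382 and β = (1−μ)s = 0.199×2.9740 = 0.592.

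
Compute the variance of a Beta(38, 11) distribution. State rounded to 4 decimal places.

0.0035

μ = 38/49 = 0.775510; Var = μ(1−μ)/(α+β+1) = 0.1740941/50 = 0.0035.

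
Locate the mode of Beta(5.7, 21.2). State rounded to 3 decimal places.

0.189

The density x^(α−1)(1−x)^(β−1) is maximised at (α−1)/(α+β−2) = 4.7/24.9 = 0.189.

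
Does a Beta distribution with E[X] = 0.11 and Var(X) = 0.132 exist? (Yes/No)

A Beta with mean μ has variance μ(1−μ)/(α+β+1) < μ(1−μ).
Here μ(1−μ) = 0.11×0.89 = 0.0979, and 0.132 ≥ 0.0979.

No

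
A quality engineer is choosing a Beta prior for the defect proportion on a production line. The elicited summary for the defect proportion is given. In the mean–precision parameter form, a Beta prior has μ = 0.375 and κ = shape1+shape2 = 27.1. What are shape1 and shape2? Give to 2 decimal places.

shape1 = 10.16, shape2 = 16.94

shape1 = μκ = 0.375×27.1 = 10.16 and shape2 = (1−μ)κ = 0.625×27.1 = 16.94.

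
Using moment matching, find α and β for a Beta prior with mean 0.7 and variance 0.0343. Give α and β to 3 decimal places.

Write ν = α+β; then α = μν and Var = μ(1−μ)/(ν+1).
ν = μ(1−μ)/Var − 1 = 0.21/0.0343 − 1 = 5.1224.
α = 0.7·5.1224 = 3.586, β = 0.3·5.1224 = 1.537.

α = 3.586, β = 1.537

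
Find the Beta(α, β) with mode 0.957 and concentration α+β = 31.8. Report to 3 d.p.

For α,β>1 the mode is (α−1)/(α+β−2), so α = mode·(κ−2)+1 = 0.957×29.8+1 = 29.519.
And β = (1−mode)·(κ−2)+1 = 0.043×29.8+1 = 2.281.

α = 29.519, β = 2.281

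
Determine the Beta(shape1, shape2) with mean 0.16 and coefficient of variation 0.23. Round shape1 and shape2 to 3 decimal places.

shape1 = 15.719, shape2 = 82.525

σ = CV·μ = 0.23×0.16 = 0.03680, so σ² = 0.001354.
s+1 = μ(1−μ)/σ² = 0.1344/0.001354 = 99.2439, so s = shape1+shape2 = 98.2439.
shape1 = μs = 15.719, shape2 = (1−μ)s = 82.525.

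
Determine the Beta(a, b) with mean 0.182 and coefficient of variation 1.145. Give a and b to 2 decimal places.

Var = (CV·μ)² = (1.145×0.182)² = 0.043426.
a+b = μ(1−μ)/Var − 1 = 0.148876/0.043426 − 1 = 2.4282.
Thus a = 0.182·2.4282 = 0.44 and b = 0.818·2.4282 = 1.99.

a = 0.44, b = 1.99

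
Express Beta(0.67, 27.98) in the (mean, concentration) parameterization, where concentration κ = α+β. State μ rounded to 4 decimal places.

κ = α+β = 0.67+27.98 = 28.65; μ = α/κ = 0.67/28.65 = 0.0234.

μ = 0.0234, κ = 28.65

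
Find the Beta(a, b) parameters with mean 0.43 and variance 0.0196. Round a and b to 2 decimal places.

By moment matching, a+b = μ(1−μ)/σ² − 1 = (0.43·0.57)/0.0196 − 1 = 12.5051 − 1 = 11.5051.
Since a/(a+b) = μ, a = 0.43·11.5051 = 4.95 and b = 0.57·11.5051 = 6.56.

a = 4.95, b = 6.56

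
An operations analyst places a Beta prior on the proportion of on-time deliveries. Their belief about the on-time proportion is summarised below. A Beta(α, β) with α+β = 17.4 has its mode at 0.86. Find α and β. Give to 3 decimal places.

α = 14.244, β = 3.156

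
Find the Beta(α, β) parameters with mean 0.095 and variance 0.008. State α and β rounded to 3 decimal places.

α = 0.926, β = 8.821

Write ν = α+β; then α = μν and Var = μ(1−μ)/(ν+1).
ν = μ(1−μ)/Var − 1 = 0.085975/0.008 − 1 = 9.7469.
α = 0.095·9.7469 = 0.926, β = 0.905·9.7469 = 8.821.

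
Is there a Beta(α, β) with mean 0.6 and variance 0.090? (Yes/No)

A Beta with mean μ has variance μ(1−μ)/(α+β+1) < μ(1−μ).
Here μ(1−μ) = 0.6×0.4 = 0.24, and 0.090 < 0.24.

Yes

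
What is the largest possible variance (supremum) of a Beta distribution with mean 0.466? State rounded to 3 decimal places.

0.249

For fixed mean μ the Beta variance is μ(1−μ)/(α+β+1), increasing as α+β decreases.
Its least upper bound (not attained) is μ(1−μ) = 0.466·0.534 = 0.249.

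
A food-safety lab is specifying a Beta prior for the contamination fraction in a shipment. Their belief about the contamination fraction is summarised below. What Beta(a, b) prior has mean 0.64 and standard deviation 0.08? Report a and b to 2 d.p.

a = 22.40, b = 12.60

First σ² = 0.0064. Setting a = μn, b = (1−μ)n with n = a+b,
μ(1−μ)/(n+1) = 0.0064 ⇒ n+1 = 0.2304/0.0064 = 36.0000 ⇒ n = 35.0000.
Hence a = 0.64×35.0000 = 22.40, b = 0.36×35.0000 = 12.60.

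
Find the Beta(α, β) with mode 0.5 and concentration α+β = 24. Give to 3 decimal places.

α = 12.000, β = 12.000

For α,β>1 the mode is (α−1)/(α+β−2), so α = mode·(κ−2)+1 = 0.5×22+1 = 12.000.
And β = (1−mode)·(κ−2)+1 = 0.5×22+1 = 12.000.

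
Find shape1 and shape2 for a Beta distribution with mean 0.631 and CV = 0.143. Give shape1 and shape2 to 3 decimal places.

shape1 = 17.414, shape2 = 10.183

σ = CV·μ = 0.143×0.631 = 0.09023, so σ² = 0.008142.
s+1 = μ(1−μ)/σ² = 0.232839/0.008142 = 28.5973, so s = shape1+shape2 = 27.5973.
shape1 = μs = 17.414, shape2 = (1−μ)s = 10.183.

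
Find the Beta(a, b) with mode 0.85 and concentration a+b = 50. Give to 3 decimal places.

For a,b>1 the mode is (a−1)/(a+b−2), so a = mode·(κ−2)+1 = 0.85×48+1 = 41.800.
And b = (1−mode)·(κ−2)+1 = 0.15×48+1 = 8.200.

a = 41.800, b = 8.200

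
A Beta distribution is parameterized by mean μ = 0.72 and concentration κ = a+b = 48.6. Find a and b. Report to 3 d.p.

Split κ in proportion μ : (1−μ): a = 0.72·48.6 = 34.992, b = 48.6 − 34.992 = 13.608.

a = 34.992, b = 13.608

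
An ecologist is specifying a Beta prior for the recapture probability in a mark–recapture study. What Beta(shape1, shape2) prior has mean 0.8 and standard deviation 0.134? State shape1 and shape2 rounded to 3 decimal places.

shape1 = 6.329, shape2 = 1.582

First σ² = 0.017956. Setting shape1 = μn, shape2 = (1−μ)n with n = shape1+shape2,
μ(1−μ)/(n+1) = 0.017956 ⇒ n+1 = 0.16/0.017956 = 8.9107 ⇒ n = 7.9107.
Hence shape1 = 0.8×7.9107 = 6.329, shape2 = 0.2×7.9107 = 1.582.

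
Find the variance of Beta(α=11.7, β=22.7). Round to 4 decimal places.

0.0063

μ = 11.7/34.4 = 0.340116; Var = μ(1−μ)/(α+β+1) = 0.2244372/35.4 = 0.0063.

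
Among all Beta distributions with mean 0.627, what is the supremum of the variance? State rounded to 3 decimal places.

For fixed mean μ the Beta variance is μ(1−μ)/(α+β+1), increasing as α+β decreases.
Its least upper bound (not attained) is μ(1−μ) = 0.627·0.373 = 0.234.

0.234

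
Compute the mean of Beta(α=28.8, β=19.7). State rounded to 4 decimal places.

0.5938

The Beta mean is α/(α+β) = 28.8/(28.8+19.7) = 0.5938.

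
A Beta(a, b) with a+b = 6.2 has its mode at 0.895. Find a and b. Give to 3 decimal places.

a = 4.759, b = 1.441

Since the density peak of Beta(a,b) is at (a−1)/(a+b−2),
a = 1 + 0.895(6.2−2) = 4.759 and b = 6.2 − 4.759 = 1.441.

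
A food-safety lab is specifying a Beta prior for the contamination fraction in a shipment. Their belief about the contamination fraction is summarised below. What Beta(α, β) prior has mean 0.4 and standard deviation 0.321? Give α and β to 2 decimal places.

First σ² = 0.103041. Setting α = μn, β = (1−μ)n with n = α+β,
μ(1−μ)/(n+1) = 0.103041 ⇒ n+1 = 0.24/0.103041 = 2.3292 ⇒ n = 1.3292.
Hence α = 0.4×1.3292 = 0.53, β = 0.6×1.3292 = 0.80.

α = 0.53, β = 0.80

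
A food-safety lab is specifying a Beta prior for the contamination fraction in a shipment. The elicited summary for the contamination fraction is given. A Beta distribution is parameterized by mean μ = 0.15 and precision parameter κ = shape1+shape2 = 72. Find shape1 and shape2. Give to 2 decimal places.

shape1 = μκ = 0.15×72 = 10.80 and shape2 = (1−μ)κ = 0.85×72 = 61.20.

shape1 = 10.80, shape2 = 61.20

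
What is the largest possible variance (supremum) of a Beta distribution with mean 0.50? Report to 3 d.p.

0.250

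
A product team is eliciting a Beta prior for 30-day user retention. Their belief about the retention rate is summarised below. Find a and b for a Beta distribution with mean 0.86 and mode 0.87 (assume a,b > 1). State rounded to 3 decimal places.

Let s = a+b. Mean gives a = μs = 0.86s; mode gives (a−1)/(s−2) = 0.87.
Substituting: 0.86s − 1 = 0.87(s−2) = 0.87s − 1.74, so -0.01s = -0.74 and s = 74.0000.
Then a = 0.86×74.0000 = 63.640 and b = s−a = 10.360.

a = 63.640, b = 10.360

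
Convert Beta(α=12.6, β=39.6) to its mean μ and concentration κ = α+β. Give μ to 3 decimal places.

κ = α+β = 12.6+39.6 = 52.2; μ = α/κ = 12.6/52.2 = 0.241.

μ = 0.241, κ = 52.2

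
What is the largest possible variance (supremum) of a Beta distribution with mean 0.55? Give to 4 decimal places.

Var = μ(1−μ)/(α+β+1), which approaches μ(1−μ) as α+β → 0.
So the supremum is μ(1−μ) = 0.55×0.45 = 0.2475.

0.2475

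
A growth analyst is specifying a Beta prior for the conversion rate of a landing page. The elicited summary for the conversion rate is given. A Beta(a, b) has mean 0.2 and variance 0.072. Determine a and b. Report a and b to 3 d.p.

Write ν = a+b; then a = μν and Var = μ(1−μ)/(ν+1).
ν = μ(1−μ)/Var − 1 = 0.16/0.072 − 1 = 1.2222.
a = 0.2·1.2222 = 0.244, b = 0.8·1.2222 = 0.978.

a = 0.244, b = 0.978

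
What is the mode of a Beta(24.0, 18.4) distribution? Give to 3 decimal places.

0.569

The density x^(α−1)(1−x)^(β−1) is maximised at (α−1)/(α+β−2) = 23.0/40.4 = 0.569.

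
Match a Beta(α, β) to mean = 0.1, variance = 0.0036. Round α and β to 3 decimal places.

By moment matching, α+β = μ(1−μ)/σ² − 1 = (0.1·0.9)/0.0036 − 1 = 25.0000 − 1 = 24.0000.
Since α/(α+β) = μ, α = 0.1·24.0000 = 2.400 and β = 0.9·24.0000 = 21.600.

α = 2.400, β = 21.600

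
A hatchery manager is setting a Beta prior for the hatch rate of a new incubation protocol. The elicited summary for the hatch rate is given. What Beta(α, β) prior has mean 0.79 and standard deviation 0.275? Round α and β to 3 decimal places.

First σ² = 0.075625. Setting α = μn, β = (1−μ)n with n = α+β,
μ(1−μ)/(n+1) = 0.075625 ⇒ n+1 = 0.1659/0.075625 = 2.1937 ⇒ n = 1.1937.
Hence α = 0.79×1.1937 = 0.943, β = 0.21×1.1937 = 0.251.

α = 0.943, β = 0.251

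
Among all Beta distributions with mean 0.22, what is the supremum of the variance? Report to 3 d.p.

For fixed mean μ the Beta variance is μ(1−μ)/(α+β+1), increasing as α+β decreases.
Its least upper bound (not attained) is μ(1−μ) = 0.22·0.78 = 0.172.

0.172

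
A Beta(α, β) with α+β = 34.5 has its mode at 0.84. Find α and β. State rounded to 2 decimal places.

Since the density peak of Beta(α,β) is at (α−1)/(α+β−2),
α = 1 + 0.84(34.5−2) = 28.30 and β = 34.5 − 28.30 = 6.20.

α = 28.30, β = 6.20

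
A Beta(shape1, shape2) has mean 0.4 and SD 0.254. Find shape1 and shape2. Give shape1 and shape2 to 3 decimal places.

shape1 = 1.088, shape2 = 1.632

Variance = 0.254² = 0.064516. The moment-matching identity shape1+shape2 = μ(1−μ)/Var − 1 gives
shape1+shape2 = 0.24/0.064516 − 1 = 2.7200, so shape1 = μ·2.7200 = 1.088 and shape2 = (1−μ)·2.7200 = 1.632.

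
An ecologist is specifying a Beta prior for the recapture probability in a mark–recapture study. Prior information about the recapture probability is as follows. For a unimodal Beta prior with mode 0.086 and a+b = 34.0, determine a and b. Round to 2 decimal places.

Since the density peak of Beta(a,b) is at (a−1)/(a+b−2),
a = 1 + 0.086(34.0−2) = 3.75 and b = 34.0 − 3.75 = 30.25.

a = 3.75, b = 30.25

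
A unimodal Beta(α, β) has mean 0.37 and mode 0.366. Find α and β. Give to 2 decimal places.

α = 24.79, β = 42.21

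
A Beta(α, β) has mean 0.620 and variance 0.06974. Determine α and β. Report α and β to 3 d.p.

Write ν = α+β; then α = μν and Var = μ(1−μ)/(ν+1).
ν = μ(1−μ)/Var − 1 = 0.235600/0.06974 − 1 = 2.3783.
α = 0.620·2.3783 = 1.475, β = 0.380·2.3783 = 0.904.

α = 1.475, β = 0.904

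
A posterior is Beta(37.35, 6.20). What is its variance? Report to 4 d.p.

Var = αβ/[(α+β)²(α+β+1)] = (37.35×6.20)/(43.55²×44.55) = 231.5700/84493.641375 = 0.0027.

0.0027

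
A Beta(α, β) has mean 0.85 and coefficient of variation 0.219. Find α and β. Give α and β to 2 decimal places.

α = 2.28, β = 0.40

Var = (CV·μ)² = (0.219×0.85)² = 0.034652.
α+β = μ(1−μ)/Var − 1 = 0.1275/0.034652 − 1 = 2.6795.
Thus α = 0.85·2.6795 = 2.28 and β = 0.15·2.6795 = 0.40.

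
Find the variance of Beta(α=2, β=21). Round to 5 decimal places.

α+β = 23 and αβ = 42, so Var = αβ/[(α+β)²(α+β+1)] = 42/12696 = 0.00331.

0.00331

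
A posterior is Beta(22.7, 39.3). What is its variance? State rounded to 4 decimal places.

0.0037

Var = αβ/[(α+β)²(α+β+1)] = (22.7×39.3)/(62.0²×63.0) = 892.11/242172.000 = 0.0037.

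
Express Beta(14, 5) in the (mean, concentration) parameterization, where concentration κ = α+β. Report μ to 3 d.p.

κ = α+β = 14+5 = 19; μ = α/κ = 14/19 = 0.737.

μ = 0.737, κ = 19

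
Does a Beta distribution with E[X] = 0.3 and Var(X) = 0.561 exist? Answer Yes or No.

No

A Beta with mean μ has variance μ(1−μ)/(α+β+1) < μ(1−μ).
Here μ(1−μ) = 0.3×0.7 = 0.21, and 0.561 ≥ 0.21.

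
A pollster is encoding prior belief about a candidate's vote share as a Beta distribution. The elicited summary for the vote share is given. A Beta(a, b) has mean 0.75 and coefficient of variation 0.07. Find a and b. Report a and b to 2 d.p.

a = 50.27, b = 16.76

σ = CV·μ = 0.07×0.75 = 0.05250, so σ² = 0.002756.
s+1 = μ(1−μ)/σ² = 0.1875/0.002756 = 68.0272, so s = a+b = 67.0272.
a = μs = 50.27, b = (1−μ)s = 16.76.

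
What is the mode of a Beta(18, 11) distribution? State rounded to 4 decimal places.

0.6296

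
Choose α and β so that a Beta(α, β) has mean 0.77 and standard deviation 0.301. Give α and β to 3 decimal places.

First σ² = 0.090601. Setting α = μn, β = (1−μ)n with n = α+β,
μ(1−μ)/(n+1) = 0.090601 ⇒ n+1 = 0.1771/0.090601 = 1.9547 ⇒ n = 0.9547.
Hence α = 0.77×0.9547 = 0.735, β = 0.23×0.9547 = 0.220.

α = 0.735, β = 0.220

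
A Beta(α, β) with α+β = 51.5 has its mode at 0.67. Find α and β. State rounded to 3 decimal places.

α = 34.165, β = 17.335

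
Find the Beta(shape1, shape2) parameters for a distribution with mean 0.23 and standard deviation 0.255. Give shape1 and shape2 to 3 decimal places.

σ² = 0.255² = 0.065025.
With s = shape1+shape2, Var = μ(1−μ)/(s+1), so s+1 = (0.23×0.77)/0.065025 = 2.7236 and s = 1.7236.
shape1 = μs = 0.396, shape2 = (1−μ)s = 1.327.

shape1 = 0.396, shape2 = 1.327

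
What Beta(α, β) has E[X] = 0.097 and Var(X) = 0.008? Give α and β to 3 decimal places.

Write ν = α+β; then α = μν and Var = μ(1−μ)/(ν+1).
ν = μ(1−μ)/Var − 1 = 0.087591/0.008 − 1 = 9.9489.
α = 0.097·9.9489 = 0.965, β = 0.903·9.9489 = 8.984.

α = 0.965, β = 8.984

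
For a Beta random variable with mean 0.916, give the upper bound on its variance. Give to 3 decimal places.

0.077

For fixed mean μ the Beta variance is μ(1−μ)/(α+β+1), increasing as α+β decreases.
Its least upper bound (not attained) is μ(1−μ) = 0.916·0.084 = 0.077.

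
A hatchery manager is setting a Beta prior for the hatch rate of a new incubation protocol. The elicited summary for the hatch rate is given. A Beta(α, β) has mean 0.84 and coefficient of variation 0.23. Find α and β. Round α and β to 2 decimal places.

Var = (CV·μ)² = (0.23×0.84)² = 0.037326.
α+β = μ(1−μ)/Var − 1 = 0.1344/0.037326 − 1 = 2.6007.
Thus α = 0.84·2.6007 = 2.18 and β = 0.16·2.6007 = 0.42.

α = 2.18, β = 0.42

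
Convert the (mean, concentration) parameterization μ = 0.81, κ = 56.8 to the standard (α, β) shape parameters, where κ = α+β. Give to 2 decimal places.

α = 46.01, β = 10.79

Split κ in proportion μ : (1−μ): α = 0.81·56.8 = 46.01, β = 56.8 − 46.01 = 10.79.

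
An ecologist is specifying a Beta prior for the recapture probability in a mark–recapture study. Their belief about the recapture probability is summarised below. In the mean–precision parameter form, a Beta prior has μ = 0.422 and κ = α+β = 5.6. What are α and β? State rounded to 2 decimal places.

α = 2.36, β = 3.24

α = μκ = 0.422×5.6 = 2.36 and β = (1−μ)κ = 0.578×5.6 = 3.24.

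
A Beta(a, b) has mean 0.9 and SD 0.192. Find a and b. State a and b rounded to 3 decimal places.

Variance = 0.192² = 0.036864. The moment-matching identity a+b = μ(1−μ)/Var − 1 gives
a+b = 0.09/0.036864 − 1 = 1.4414, so a = μ·1.4414 = 1.297 and b = (1−μ)·1.4414 = 0.144.

a = 1.297, b = 0.144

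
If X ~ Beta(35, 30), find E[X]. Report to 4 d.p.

0.5385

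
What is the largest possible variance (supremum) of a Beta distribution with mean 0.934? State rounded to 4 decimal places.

For fixed mean μ the Beta variance is μ(1−μ)/(α+β+1), increasing as α+β decreases.
Its least upper bound (not attained) is μ(1−μ) = 0.934·0.066 = 0.0616.

0.0616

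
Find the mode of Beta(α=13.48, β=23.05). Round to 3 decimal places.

0.361

With α,β > 1, mode = (α−1)/(α+β−2) = 12.48/34.53 = 0.361.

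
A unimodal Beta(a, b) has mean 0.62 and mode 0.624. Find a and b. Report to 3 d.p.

With s = a+b: μ = a/s and mode = (a−1)/(s−2). Eliminating a = μs,
μs − 1 = m(s−2) ⇒ s(μ−m) = 1−2m ⇒ s = -0.248/-0.004 = 62.0000.
So a = μs = 38.440, b = (1−μ)s = 23.560.

a = 38.440, b = 23.560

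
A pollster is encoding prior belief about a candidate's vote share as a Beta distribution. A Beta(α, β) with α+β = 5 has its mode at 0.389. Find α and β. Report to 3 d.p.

α = 2.167, β = 2.833

Since the density peak of Beta(α,β) is at (α−1)/(α+β−2),
α = 1 + 0.389(5−2) = 2.167 and β = 5 − 2.167 = 2.833.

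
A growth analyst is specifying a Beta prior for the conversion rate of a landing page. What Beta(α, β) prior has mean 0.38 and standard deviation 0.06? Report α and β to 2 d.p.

Variance = 0.06² = 0.0036. The moment-matching identity α+β = μ(1−μ)/Var − 1 gives
α+β = 0.2356/0.0036 − 1 = 64.4444, so α = μ·64.4444 = 24.49 and β = (1−μ)·64.4444 = 39.96.

α = 24.49, β = 39.96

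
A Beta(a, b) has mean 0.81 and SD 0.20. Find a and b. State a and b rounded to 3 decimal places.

a = 2.306, b = 0.541

σ² = 0.20² = 0.0400.
With s = a+b, Var = μ(1−μ)/(s+1), so s+1 = (0.81×0.19)/0.0400 = 3.8475 and s = 2.8475.
a = μs = 2.306, b = (1−μ)s = 0.541.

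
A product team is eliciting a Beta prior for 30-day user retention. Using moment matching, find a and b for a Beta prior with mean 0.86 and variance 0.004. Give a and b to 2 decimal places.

a = 25.03, b = 4.07

Write ν = a+b; then a = μν and Var = μ(1−μ)/(ν+1).
ν = μ(1−μ)/Var − 1 = 0.1204/0.004 − 1 = 29.1000.
a = 0.86·29.1000 = 25.03, b = 0.14·29.1000 = 4.07.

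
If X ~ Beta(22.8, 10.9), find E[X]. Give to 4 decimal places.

0.6766

The Beta mean is α/(α+β) = 22.8/(22.8+10.9) = 0.6766.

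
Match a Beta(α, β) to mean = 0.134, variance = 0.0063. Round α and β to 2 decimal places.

α = 2.33, β = 15.09

By moment matching, α+β = μ(1−μ)/σ² − 1 = (0.134·0.866)/0.0063 − 1 = 18.4197 − 1 = 17.4197.
Since α/(α+β) = μ, α = 0.134·17.4197 = 2.33 and β = 0.866·17.4197 = 15.09.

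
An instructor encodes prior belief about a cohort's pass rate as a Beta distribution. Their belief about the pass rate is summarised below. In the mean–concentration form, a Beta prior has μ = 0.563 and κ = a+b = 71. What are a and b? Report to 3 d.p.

a = 39.973, b = 31.027

a = μκ = 0.563×71 = 39.973 and b = (1−μ)κ = 0.437×71 = 31.027.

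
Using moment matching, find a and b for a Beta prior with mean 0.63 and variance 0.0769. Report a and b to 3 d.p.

Write ν = a+b; then a = μν and Var = μ(1−μ)/(ν+1).
ν = μ(1−μ)/Var − 1 = 0.2331/0.0769 − 1 = 2.0312.
a = 0.63·2.0312 = 1.280, b = 0.37·2.0312 = 0.752.

a = 1.280, b = 0.752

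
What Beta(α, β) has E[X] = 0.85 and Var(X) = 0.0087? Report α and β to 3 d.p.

Let s = α+β. The Beta variance is μ(1−μ)/(s+1).
So s+1 = μ(1−μ)/σ² = (0.85×0.15)/0.0087 = 0.1275/0.0087 = 14.6552, giving s = 13.6552.
Then α = μs = 0.85×13.6552 = 11.607 and β = (1−μ)s = 0.15×13.6552 = 2.048.

α = 11.607, β = 2.048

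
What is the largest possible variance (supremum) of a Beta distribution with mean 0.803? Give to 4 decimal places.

0.1582

Var = μ(1−μ)/(α+β+1), which approaches μ(1−μ) as α+β → 0.
So the supremum is μ(1−μ) = 0.803×0.197 = 0.1582.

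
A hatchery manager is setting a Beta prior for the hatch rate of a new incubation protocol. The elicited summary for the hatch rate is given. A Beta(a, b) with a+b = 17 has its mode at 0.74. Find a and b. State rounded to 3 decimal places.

a = 12.100, b = 4.900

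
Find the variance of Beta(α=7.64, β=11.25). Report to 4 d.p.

0.0121

μ = 7.64/18.89 = 0.404447; Var = μ(1−μ)/(α+β+1) = 0.2408696/19.89 = 0.0121.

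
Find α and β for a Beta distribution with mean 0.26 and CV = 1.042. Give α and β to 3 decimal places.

σ = CV·μ = 1.042×0.26 = 0.27092, so σ² = 0.073398.
s+1 = μ(1−μ)/σ² = 0.1924/0.073398 = 2.6213, so s = α+β = 1.6213.
α = μs = 0.422, β = (1−μ)s = 1.200.

α = 0.422, β = 1.200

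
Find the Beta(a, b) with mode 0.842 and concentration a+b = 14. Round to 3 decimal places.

Since the density peak of Beta(a,b) is at (a−1)/(a+b−2),
a = 1 + 0.842(14−2) = 11.104 and b = 14 − 11.104 = 2.896.

a = 11.104, b = 2.896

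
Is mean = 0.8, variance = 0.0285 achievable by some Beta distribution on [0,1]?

Yes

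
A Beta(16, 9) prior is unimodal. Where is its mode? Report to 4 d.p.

With α,β > 1, mode = (α−1)/(α+β−2) = 15/23 = 0.6522.

0.6522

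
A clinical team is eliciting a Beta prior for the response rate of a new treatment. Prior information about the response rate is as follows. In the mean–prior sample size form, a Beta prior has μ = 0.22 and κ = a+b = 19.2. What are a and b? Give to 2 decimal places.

a = 4.22, b = 14.98

Split κ in proportion μ : (1−μ): a = 0.22·19.2 = 4.22, b = 19.2 − 4.22 = 14.98.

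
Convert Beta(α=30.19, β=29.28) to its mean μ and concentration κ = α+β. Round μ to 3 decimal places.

κ = α+β = 30.19+29.28 = 59.47; μ = α/κ = 30.19/59.47 = 0.508.

μ = 0.508, κ = 59.47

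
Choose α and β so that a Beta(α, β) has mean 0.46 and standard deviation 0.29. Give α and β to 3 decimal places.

α = 0.899, β = 1.055

σ² = 0.29² = 0.0841.
With s = α+β, Var = μ(1−μ)/(s+1), so s+1 = (0.46×0.54)/0.0841 = 2.9536 and s = 1.9536.
α = μs = 0.899, β = (1−μ)s = 1.055.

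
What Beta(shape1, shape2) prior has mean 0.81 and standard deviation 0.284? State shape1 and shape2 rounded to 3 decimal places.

Variance = 0.284² = 0.080656. The moment-matching identity shape1+shape2 = μ(1−μ)/Var − 1 gives
shape1+shape2 = 0.1539/0.080656 − 1 = 0.9081, so shape1 = μ·0.9081 = 0.736 and shape2 = (1−μ)·0.9081 = 0.173.

shape1 = 0.736, shape2 = 0.173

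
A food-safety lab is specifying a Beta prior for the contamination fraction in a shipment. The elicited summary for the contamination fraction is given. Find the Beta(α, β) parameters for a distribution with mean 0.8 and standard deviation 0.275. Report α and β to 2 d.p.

α = 0.89, β = 0.22

σ² = 0.275² = 0.075625.
With s = α+β, Var = μ(1−μ)/(s+1), so s+1 = (0.8×0.2)/0.075625 = 2.1157 and s = 1.1157.
α = μs = 0.89, β = (1−μ)s = 0.22.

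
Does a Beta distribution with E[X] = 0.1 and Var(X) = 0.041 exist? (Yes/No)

For any Beta, Var(X) < E[X]·(1−E[X]).
Here μ(1−μ) = 0.1×0.9 = 0.09, and 0.041 < 0.09.

Yes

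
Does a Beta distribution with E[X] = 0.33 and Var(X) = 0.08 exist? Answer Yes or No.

Yes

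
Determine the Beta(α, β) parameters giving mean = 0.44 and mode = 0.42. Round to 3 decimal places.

Let s = α+β. Mean gives α = μs = 0.44s; mode gives (α−1)/(s−2) = 0.42.
Substituting: 0.44s − 1 = 0.42(s−2) = 0.42s − 0.84, so 0.02s = 0.16 and s = 8.0000.
Then α = 0.44×8.0000 = 3.520 and β = s−α = 4.480.

α = 3.520, β = 4.480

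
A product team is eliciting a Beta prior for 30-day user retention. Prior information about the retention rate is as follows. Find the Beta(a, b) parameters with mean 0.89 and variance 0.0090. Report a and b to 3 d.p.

By moment matching, a+b = μ(1−μ)/σ² − 1 = (0.89·0.11)/0.0090 − 1 = 10.8778 − 1 = 9.8778.
Since a/(a+b) = μ, a = 0.89·9.8778 = 8.791 and b = 0.11·9.8778 = 1.087.

a = 8.791, b = 1.087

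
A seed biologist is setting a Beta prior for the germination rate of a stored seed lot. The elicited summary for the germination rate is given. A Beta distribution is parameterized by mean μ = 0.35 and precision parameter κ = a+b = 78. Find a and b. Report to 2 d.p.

a = 27.30, b = 50.70

a = μκ = 0.35×78 = 27.30 and b = (1−μ)κ = 0.65×78 = 50.70.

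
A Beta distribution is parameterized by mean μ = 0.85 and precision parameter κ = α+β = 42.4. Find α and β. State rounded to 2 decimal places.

α = 36.04, β = 6.36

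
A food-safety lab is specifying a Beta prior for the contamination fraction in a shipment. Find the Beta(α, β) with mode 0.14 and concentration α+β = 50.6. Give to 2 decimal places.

For α,β>1 the mode is (α−1)/(α+β−2), so α = mode·(κ−2)+1 = 0.14×48.6+1 = 7.80.
And β = (1−mode)·(κ−2)+1 = 0.86×48.6+1 = 42.80.

α = 7.80, β = 42.80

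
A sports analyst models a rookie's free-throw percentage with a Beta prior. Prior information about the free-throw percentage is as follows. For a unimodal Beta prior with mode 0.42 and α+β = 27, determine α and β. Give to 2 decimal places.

Mode = (α−1)/(κ−2) with κ = α+β, so α−1 = 0.42·25 = 10.50.
α = 11.50; β = κ − α = 15.50.

α = 11.50, β = 15.50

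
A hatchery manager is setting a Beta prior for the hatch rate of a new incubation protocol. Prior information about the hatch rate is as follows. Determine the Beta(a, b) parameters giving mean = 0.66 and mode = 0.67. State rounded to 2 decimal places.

a = 22.44, b = 11.56

With s = a+b: μ = a/s and mode = (a−1)/(s−2). Eliminating a = μs,
μs − 1 = m(s−2) ⇒ s(μ−m) = 1−2m ⇒ s = -0.34/-0.01 = 34.0000.
So a = μs = 22.44, b = (1−μ)s = 11.56.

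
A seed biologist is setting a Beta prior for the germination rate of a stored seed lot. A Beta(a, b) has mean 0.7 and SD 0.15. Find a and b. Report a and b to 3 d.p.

First σ² = 0.0225. Setting a = μn, b = (1−μ)n with n = a+b,
μ(1−μ)/(n+1) = 0.0225 ⇒ n+1 = 0.21/0.0225 = 9.3333 ⇒ n = 8.3333.
Hence a = 0.7×8.3333 = 5.833, b = 0.3×8.3333 = 2.500.

a = 5.833, b = 2.500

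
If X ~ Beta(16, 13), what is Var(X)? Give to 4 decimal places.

μ = 16/29 = 0.551724; Var = μ(1−μ)/(α+β+1) = 0.2473246/30 = 0.0082.

0.0082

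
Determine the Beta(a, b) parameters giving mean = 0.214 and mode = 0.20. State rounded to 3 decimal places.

Let s = a+b. Mean gives a = μs = 0.214s; mode gives (a−1)/(s−2) = 0.20.
Substituting: 0.214s − 1 = 0.20(s−2) = 0.20s − 0.40, so 0.014s = 0.60 and s = 42.8571.
Then a = 0.214×42.8571 = 9.171 and b = s−a = 33.686.

a = 9.171, b = 33.686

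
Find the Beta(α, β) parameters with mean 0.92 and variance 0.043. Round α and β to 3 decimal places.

α = 0.655, β = 0.057

Write ν = α+β; then α = μν and Var = μ(1−μ)/(ν+1).
ν = μ(1−μ)/Var − 1 = 0.0736/0.043 − 1 = 0.7116.
α = 0.92·0.7116 = 0.655, β = 0.08·0.7116 = 0.057.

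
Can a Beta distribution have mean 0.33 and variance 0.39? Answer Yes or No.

No

A Beta with mean μ has variance μ(1−μ)/(α+β+1) < μ(1−μ).
Here μ(1−μ) = 0.33×0.67 = 0.2211, and 0.39 ≥ 0.2211.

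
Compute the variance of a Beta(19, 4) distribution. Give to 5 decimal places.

0.00599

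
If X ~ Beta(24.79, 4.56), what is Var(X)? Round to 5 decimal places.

α+β = 29.35 and αβ = 113.0424, so Var = αβ/[(α+β)²(α+β+1)] = 113.0424/26144.172875 = 0.00432.

0.00432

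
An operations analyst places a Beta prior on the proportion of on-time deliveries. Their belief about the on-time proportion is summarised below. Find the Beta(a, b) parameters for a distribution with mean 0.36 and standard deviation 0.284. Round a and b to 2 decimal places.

First σ² = 0.080656. Setting a = μn, b = (1−μ)n with n = a+b,
μ(1−μ)/(n+1) = 0.080656 ⇒ n+1 = 0.2304/0.080656 = 2.8566 ⇒ n = 1.8566.
Hence a = 0.36×1.8566 = 0.67, b = 0.64×1.8566 = 1.19.

a = 0.67, b = 1.19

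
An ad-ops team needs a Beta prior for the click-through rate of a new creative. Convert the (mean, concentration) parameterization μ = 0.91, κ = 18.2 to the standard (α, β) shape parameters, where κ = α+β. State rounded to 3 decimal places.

α = 16.562, β = 1.638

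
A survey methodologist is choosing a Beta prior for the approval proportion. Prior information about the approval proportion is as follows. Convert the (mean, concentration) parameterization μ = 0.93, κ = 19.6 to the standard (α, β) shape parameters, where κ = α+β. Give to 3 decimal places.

Split κ in proportion μ : (1−μ): α = 0.93·19.6 = 18.228, β = 19.6 − 18.228 = 1.372.

α = 18.228, β = 1.372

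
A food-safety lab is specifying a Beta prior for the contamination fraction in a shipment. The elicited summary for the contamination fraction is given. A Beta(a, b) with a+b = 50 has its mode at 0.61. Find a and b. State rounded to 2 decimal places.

a = 30.28, b = 19.72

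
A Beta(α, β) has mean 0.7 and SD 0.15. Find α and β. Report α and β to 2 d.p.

α = 5.83, β = 2.50

σ² = 0.15² = 0.0225.
With s = α+β, Var = μ(1−μ)/(s+1), so s+1 = (0.7×0.3)/0.0225 = 9.3333 and s = 8.3333.
α = μs = 5.83, β = (1−μ)s = 2.50.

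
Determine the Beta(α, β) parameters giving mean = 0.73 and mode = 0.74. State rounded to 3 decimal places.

α = 35.040, β = 12.960

With s = α+β: μ = α/s and mode = (α−1)/(s−2). Eliminating α = μs,
μs − 1 = m(s−2) ⇒ s(μ−m) = 1−2m ⇒ s = -0.48/-0.01 = 48.0000.
So α = μs = 35.040, β = (1−μ)s = 12.960.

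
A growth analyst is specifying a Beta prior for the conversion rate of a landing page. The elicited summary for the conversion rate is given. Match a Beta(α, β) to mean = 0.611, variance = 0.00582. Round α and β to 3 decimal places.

α = 24.341, β = 15.497

Let s = α+β. The Beta variance is μ(1−μ)/(s+1).
So s+1 = μ(1−μ)/σ² = (0.611×0.389)/0.00582 = 0.237679/0.00582 = 40.8383, giving s = 39.8383.
Then α = μs = 0.611×39.8383 = 24.341 and β = (1−μ)s = 0.389×39.8383 = 15.497.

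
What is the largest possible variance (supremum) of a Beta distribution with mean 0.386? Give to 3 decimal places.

0.237

For fixed mean μ the Beta variance is μ(1−μ)/(α+β+1), increasing as α+β decreases.
Its least upper bound (not attained) is μ(1−μ) = 0.386·0.614 = 0.237.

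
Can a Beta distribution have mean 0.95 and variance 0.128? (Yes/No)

No

The Beta variance bound is σ² < μ(1−μ).
Here μ(1−μ) = 0.95×0.05 = 0.0475, and 0.128 ≥ 0.0475.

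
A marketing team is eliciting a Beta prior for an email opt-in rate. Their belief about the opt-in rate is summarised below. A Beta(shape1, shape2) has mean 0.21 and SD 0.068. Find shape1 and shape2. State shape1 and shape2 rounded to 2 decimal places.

σ² = 0.068² = 0.004624.
With s = shape1+shape2, Var = μ(1−μ)/(s+1), so s+1 = (0.21×0.79)/0.004624 = 35.8780 and s = 34.8780.
shape1 = μs = 7.32, shape2 = (1−μ)s = 27.55.

shape1 = 7.32, shape2 = 27.55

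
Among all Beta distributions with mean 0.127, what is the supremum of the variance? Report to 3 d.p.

0.111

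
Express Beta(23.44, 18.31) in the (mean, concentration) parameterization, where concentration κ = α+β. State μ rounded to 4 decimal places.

μ = 0.5614, κ = 41.75

κ = α+β = 23.44+18.31 = 41.75; μ = α/κ = 23.44/41.75 = 0.5614.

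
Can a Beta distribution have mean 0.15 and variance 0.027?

Yes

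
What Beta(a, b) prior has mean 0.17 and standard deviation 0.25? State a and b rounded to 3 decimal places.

First σ² = 0.0625. Setting a = μn, b = (1−μ)n with n = a+b,
μ(1−μ)/(n+1) = 0.0625 ⇒ n+1 = 0.1411/0.0625 = 2.2576 ⇒ n = 1.2576.
Hence a = 0.17×1.2576 = 0.214, b = 0.83×1.2576 = 1.044.

a = 0.214, b = 1.044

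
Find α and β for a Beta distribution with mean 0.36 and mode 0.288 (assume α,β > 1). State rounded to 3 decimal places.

Let s = α+β. Mean gives α = μs = 0.36s; mode gives (α−1)/(s−2) = 0.288.
Substituting: 0.36s − 1 = 0.288(s−2) = 0.288s − 0.576, so 0.072s = 0.424 and s = 5.8889.
Then α = 0.36×5.8889 = 2.120 and β = s−α = 3.769.

α = 2.120, β = 3.769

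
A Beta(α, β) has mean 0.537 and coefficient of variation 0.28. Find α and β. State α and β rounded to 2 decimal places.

α = 5.37, β = 4.63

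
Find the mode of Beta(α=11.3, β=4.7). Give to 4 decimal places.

0.7357

The density x^(α−1)(1−x)^(β−1) is maximised at (α−1)/(α+β−2) = 10.3/14.0 = 0.7357.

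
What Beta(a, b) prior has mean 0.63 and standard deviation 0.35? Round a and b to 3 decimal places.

a = 0.569, b = 0.334

Variance = 0.35² = 0.1225. The moment-matching identity a+b = μ(1−μ)/Var − 1 gives
a+b = 0.2331/0.1225 − 1 = 0.9029, so a = μ·0.9029 = 0.569 and b = (1−μ)·0.9029 = 0.334.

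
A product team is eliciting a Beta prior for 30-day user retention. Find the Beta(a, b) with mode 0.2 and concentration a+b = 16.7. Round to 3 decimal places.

Since the density peak of Beta(a,b) is at (a−1)/(a+b−2),
a = 1 + 0.2(16.7−2) = 3.940 and b = 16.7 − 3.940 = 12.760.

a = 3.940, b = 12.760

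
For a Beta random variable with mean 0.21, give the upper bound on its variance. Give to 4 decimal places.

0.1659

Var = μ(1−μ)/(α+β+1), which approaches μ(1−μ) as α+β → 0.
So the supremum is μ(1−μ) = 0.21×0.79 = 0.1659.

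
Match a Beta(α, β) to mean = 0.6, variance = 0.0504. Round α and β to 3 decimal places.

α = 2.257, β = 1.505

By moment matching, α+β = μ(1−μ)/σ² − 1 = (0.6·0.4)/0.0504 − 1 = 4.7619 − 1 = 3.7619.
Since α/(α+β) = μ, α = 0.6·3.7619 = 2.257 and β = 0.4·3.7619 = 1.505.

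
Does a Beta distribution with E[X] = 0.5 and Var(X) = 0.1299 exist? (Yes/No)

A Beta with mean μ has variance μ(1−μ)/(α+β+1) < μ(1−μ).
Here μ(1−μ) = 0.5×0.5 = 0.25, and 0.1299 < 0.25.

Yes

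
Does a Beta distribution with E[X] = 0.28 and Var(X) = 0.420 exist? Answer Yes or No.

A Beta with mean μ has variance μ(1−μ)/(α+β+1) < μ(1−μ).
Here μ(1−μ) = 0.28×0.72 = 0.2016, and 0.420 ≥ 0.2016.

No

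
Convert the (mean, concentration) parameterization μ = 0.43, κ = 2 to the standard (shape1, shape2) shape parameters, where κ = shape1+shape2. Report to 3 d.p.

shape1 = μκ = 0.43×2 = 0.860 and shape2 = (1−μ)κ = 0.57×2 = 1.140.

shape1 = 0.860, shape2 = 1.140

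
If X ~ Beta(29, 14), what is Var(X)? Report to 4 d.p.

0.0050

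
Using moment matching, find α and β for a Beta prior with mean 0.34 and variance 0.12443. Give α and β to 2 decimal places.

α = 0.27, β = 0.53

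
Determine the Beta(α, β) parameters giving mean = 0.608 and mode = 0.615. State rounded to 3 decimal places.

α = 19.977, β = 12.880

With s = α+β: μ = α/s and mode = (α−1)/(s−2). Eliminating α = μs,
μs − 1 = m(s−2) ⇒ s(μ−m) = 1−2m ⇒ s = -0.230/-0.007 = 32.8571.
So α = μs = 19.977, β = (1−μ)s = 12.880.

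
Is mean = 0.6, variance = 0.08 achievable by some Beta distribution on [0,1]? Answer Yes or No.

For any Beta, Var(X) < E[X]·(1−E[X]).
Here μ(1−μ) = 0.6×0.4 = 0.24, and 0.08 < 0.24.

Yes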